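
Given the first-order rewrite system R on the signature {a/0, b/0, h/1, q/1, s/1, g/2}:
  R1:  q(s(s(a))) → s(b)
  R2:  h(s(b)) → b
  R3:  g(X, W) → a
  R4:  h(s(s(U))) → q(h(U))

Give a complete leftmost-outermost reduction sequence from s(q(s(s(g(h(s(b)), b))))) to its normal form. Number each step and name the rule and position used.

s(s(b))

1. s(q(s(s(g(h(s(b)), b)))))  →  s(q(s(s(a))))   [R3 at 1.1.1.1]
2. s(q(s(s(a))))  →  s(s(b))   [R1 at 1]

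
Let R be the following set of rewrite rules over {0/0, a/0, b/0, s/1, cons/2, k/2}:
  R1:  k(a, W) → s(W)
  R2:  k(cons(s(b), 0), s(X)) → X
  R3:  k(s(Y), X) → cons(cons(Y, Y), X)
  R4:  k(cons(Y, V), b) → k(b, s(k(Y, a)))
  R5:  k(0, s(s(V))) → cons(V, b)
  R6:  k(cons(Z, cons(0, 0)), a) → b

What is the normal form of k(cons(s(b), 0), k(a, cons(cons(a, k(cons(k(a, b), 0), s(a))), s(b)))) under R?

1. k(cons(s(b), 0), k(a, cons(cons(a, k(cons(k(a, b), 0), s(a))), s(b))))  →  k(cons(s(b), 0), s(cons(cons(a, k(cons(k(a, b), 0), s(a))), s(b))))   [R1 at 2]
2. k(cons(s(b), 0), s(cons(cons(a, k(cons(k(a, b), 0), s(a))), s(b))))  →  cons(cons(a, k(cons(k(a, b), 0), s(a))), s(b))   [R2 at ε]
3. cons(cons(a, k(cons(k(a, b), 0), s(a))), s(b))  →  cons(cons(a, k(cons(s(b), 0), s(a))), s(b))   [R1 at 1.2.1.1]
4. cons(cons(a, k(cons(s(b), 0), s(a))), s(b))  →  cons(cons(a, a), s(b))   [R2 at 1.2]

cons(cons(a, a), s(b))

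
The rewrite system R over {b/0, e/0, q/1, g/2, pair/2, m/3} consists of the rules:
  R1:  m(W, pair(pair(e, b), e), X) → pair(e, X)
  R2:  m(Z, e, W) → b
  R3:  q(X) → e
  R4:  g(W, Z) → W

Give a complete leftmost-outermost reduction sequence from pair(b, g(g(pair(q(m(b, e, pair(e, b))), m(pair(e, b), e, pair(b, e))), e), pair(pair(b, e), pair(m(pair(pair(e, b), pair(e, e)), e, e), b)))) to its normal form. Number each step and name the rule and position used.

1. pair(b, g(g(pair(q(m(b, e, pair(e, b))), m(pair(e, b), e, pair(b, e))), e), pair(pair(b, e), pair(m(pair(pair(e, b), pair(e, e)), e, e), b))))  →  pair(b, g(pair(q(m(b, e, pair(e, b))), m(pair(e, b), e, pair(b, e))), e))   [R4 at 2]
2. pair(b, g(pair(q(m(b, e, pair(e, b))), m(pair(e, b), e, pair(b, e))), e))  →  pair(b, pair(q(m(b, e, pair(e, b))), m(pair(e, b), e, pair(b, e))))   [R4 at 2]
3. pair(b, pair(q(m(b, e, pair(e, b))), m(pair(e, b), e, pair(b, e))))  →  pair(b, pair(e, m(pair(e, b), e, pair(b, e))))   [R3 at 2.1]
4. pair(b, pair(e, m(pair(e, b), e, pair(b, e))))  →  pair(b, pair(e, b))   [R2 at 2.2]

pair(b, pair(e, b))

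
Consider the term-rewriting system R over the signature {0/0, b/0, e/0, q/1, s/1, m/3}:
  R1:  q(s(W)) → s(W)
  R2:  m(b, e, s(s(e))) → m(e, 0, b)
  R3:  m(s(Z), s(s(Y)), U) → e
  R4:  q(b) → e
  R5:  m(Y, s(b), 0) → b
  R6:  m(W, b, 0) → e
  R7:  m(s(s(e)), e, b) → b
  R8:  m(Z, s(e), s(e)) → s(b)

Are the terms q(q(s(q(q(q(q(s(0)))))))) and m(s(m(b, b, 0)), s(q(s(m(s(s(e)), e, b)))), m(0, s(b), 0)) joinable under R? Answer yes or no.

no — NF(t₁) = s(s(0)), NF(t₂) = e

Reduce t₁ = q(q(s(q(q(q(q(s(0)))))))):
1. q(q(s(q(q(q(q(s(0))))))))  →  q(s(q(q(q(q(s(0)))))))   [R1 at 1]
2. q(s(q(q(q(q(s(0)))))))  →  s(q(q(q(q(s(0))))))   [R1 at ε]
3. s(q(q(q(q(s(0))))))  →  s(q(q(q(s(0)))))   [R1 at 1.1.1.1]
4. s(q(q(q(s(0)))))  →  s(q(q(s(0))))   [R1 at 1.1.1]
5. s(q(q(s(0))))  →  s(q(s(0)))   [R1 at 1.1]
6. s(q(s(0)))  →  s(s(0))   [R1 at 1]

Reduce t₂ = m(s(m(b, b, 0)), s(q(s(m(s(s(e)), e, b)))), m(0, s(b), 0)):
1. m(s(m(b, b, 0)), s(q(s(m(s(s(e)), e, b)))), m(0, s(b), 0))  →  m(s(e), s(q(s(m(s(s(e)), e, b)))), m(0, s(b), 0))   [R6 at 1.1]
2. m(s(e), s(q(s(m(s(s(e)), e, b)))), m(0, s(b), 0))  →  m(s(e), s(s(m(s(s(e)), e, b))), m(0, s(b), 0))   [R1 at 2.1]
3. m(s(e), s(s(m(s(s(e)), e, b))), m(0, s(b), 0))  →  e   [R3 at ε]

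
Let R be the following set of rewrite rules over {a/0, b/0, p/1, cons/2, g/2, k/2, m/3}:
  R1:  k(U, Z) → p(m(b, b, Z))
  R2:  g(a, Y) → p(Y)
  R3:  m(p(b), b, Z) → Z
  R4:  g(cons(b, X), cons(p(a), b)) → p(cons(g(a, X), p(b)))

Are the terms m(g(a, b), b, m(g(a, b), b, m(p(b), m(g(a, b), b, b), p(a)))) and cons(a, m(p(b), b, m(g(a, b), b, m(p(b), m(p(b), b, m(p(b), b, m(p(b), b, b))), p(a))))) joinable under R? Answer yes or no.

Reduce t₁ = m(g(a, b), b, m(g(a, b), b, m(p(b), m(g(a, b), b, b), p(a)))):
1. m(g(a, b), b, m(g(a, b), b, m(p(b), m(g(a, b), b, b), p(a))))  →  m(p(b), b, m(g(a, b), b, m(p(b), m(g(a, b), b, b), p(a))))   [R2 at 1]
2. m(p(b), b, m(g(a, b), b, m(p(b), m(g(a, b), b, b), p(a))))  →  m(g(a, b), b, m(p(b), m(g(a, b), b, b), p(a)))   [R3 at ε]
3. m(g(a, b), b, m(p(b), m(g(a, b), b, b), p(a)))  →  m(p(b), b, m(p(b), m(g(a, b), b, b), p(a)))   [R2 at 1]
4. m(p(b), b, m(p(b), m(g(a, b), b, b), p(a)))  →  m(p(b), m(g(a, b), b, b), p(a))   [R3 at ε]
5. m(p(b), m(g(a, b), b, b), p(a))  →  m(p(b), m(p(b), b, b), p(a))   [R2 at 2.1]
6. m(p(b), m(p(b), b, b), p(a))  →  m(p(b), b, p(a))   [R3 at 2]
7. m(p(b), b, p(a))  →  p(a)   [R3 at ε]

Reduce t₂ = cons(a, m(p(b), b, m(g(a, b), b, m(p(b), m(p(b), b, m(p(b), b, m(p(b), b, b))), p(a))))):
1. cons(a, m(p(b), b, m(g(a, b), b, m(p(b), m(p(b), b, m(p(b), b, m(p(b), b, b))), p(a)))))  →  cons(a, m(g(a, b), b, m(p(b), m(p(b), b, m(p(b), b, m(p(b), b, b))), p(a))))   [R3 at 2]
2. cons(a, m(g(a, b), b, m(p(b), m(p(b), b, m(p(b), b, m(p(b), b, b))), p(a))))  →  cons(a, m(p(b), b, m(p(b), m(p(b), b, m(p(b), b, m(p(b), b, b))), p(a))))   [R2 at 2.1]
3. cons(a, m(p(b), b, m(p(b), m(p(b), b, m(p(b), b, m(p(b), b, b))), p(a))))  →  cons(a, m(p(b), m(p(b), b, m(p(b), b, m(p(b), b, b))), p(a)))   [R3 at 2]
4. cons(a, m(p(b), m(p(b), b, m(p(b), b, m(p(b), b, b))), p(a)))  →  cons(a, m(p(b), m(p(b), b, m(p(b), b, b)), p(a)))   [R3 at 2.2]
5. cons(a, m(p(b), m(p(b), b, m(p(b), b, b)), p(a)))  →  cons(a, m(p(b), m(p(b), b, b), p(a)))   [R3 at 2.2]
6. cons(a, m(p(b), m(p(b), b, b), p(a)))  →  cons(a, m(p(b), b, p(a)))   [R3 at 2.2]
7. cons(a, m(p(b), b, p(a)))  →  cons(a, p(a))   [R3 at 2]

no — NF(t₁) = p(a), NF(t₂) = cons(a, p(a))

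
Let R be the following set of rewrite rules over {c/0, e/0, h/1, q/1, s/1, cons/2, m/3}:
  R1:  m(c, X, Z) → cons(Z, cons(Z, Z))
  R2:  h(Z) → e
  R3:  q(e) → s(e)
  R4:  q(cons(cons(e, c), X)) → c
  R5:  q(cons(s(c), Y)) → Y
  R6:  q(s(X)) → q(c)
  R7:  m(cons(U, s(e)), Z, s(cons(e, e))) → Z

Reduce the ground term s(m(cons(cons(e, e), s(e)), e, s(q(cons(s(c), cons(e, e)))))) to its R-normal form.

1. s(m(cons(cons(e, e), s(e)), e, s(q(cons(s(c), cons(e, e))))))  →  s(m(cons(cons(e, e), s(e)), e, s(cons(e, e))))   [R5 at 1.3.1]
2. s(m(cons(cons(e, e), s(e)), e, s(cons(e, e))))  →  s(e)   [R7 at 1]

s(e)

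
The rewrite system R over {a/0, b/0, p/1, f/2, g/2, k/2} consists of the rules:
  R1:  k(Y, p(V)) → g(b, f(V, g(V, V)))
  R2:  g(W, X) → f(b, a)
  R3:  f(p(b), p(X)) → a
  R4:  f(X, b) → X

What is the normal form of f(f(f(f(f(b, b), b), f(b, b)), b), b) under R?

1. f(f(f(f(f(b, b), b), f(b, b)), b), b)  →  f(f(f(f(b, b), b), f(b, b)), b)   [R4 at ε]
2. f(f(f(f(b, b), b), f(b, b)), b)  →  f(f(f(b, b), b), f(b, b))   [R4 at ε]
3. f(f(f(b, b), b), f(b, b))  →  f(f(b, b), f(b, b))   [R4 at 1]
4. f(f(b, b), f(b, b))  →  f(b, f(b, b))   [R4 at 1]
5. f(b, f(b, b))  →  f(b, b)   [R4 at 2]
6. f(b, b)  →  b   [R4 at ε]

b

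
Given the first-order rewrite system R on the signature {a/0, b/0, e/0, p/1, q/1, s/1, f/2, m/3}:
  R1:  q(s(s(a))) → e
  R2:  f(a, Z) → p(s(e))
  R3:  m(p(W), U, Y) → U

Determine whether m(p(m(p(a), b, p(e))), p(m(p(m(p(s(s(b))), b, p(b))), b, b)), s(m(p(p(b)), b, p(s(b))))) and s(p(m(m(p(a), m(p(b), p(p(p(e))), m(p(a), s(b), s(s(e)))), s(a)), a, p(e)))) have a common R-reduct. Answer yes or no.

no — NF(t₁) = p(b), NF(t₂) = s(p(a))

Reduce t₁ = m(p(m(p(a), b, p(e))), p(m(p(m(p(s(s(b))), b, p(b))), b, b)), s(m(p(p(b)), b, p(s(b))))):
1. m(p(m(p(a), b, p(e))), p(m(p(m(p(s(s(b))), b, p(b))), b, b)), s(m(p(p(b)), b, p(s(b)))))  →  p(m(p(m(p(s(s(b))), b, p(b))), b, b))   [R3 at ε]
2. p(m(p(m(p(s(s(b))), b, p(b))), b, b))  →  p(b)   [R3 at 1]

Reduce t₂ = s(p(m(m(p(a), m(p(b), p(p(p(e))), m(p(a), s(b), s(s(e)))), s(a)), a, p(e)))):
1. s(p(m(m(p(a), m(p(b), p(p(p(e))), m(p(a), s(b), s(s(e)))), s(a)), a, p(e))))  →  s(p(m(m(p(b), p(p(p(e))), m(p(a), s(b), s(s(e)))), a, p(e))))   [R3 at 1.1.1]
2. s(p(m(m(p(b), p(p(p(e))), m(p(a), s(b), s(s(e)))), a, p(e))))  →  s(p(m(p(p(p(e))), a, p(e))))   [R3 at 1.1.1]
3. s(p(m(p(p(p(e))), a, p(e))))  →  s(p(a))   [R3 at 1.1]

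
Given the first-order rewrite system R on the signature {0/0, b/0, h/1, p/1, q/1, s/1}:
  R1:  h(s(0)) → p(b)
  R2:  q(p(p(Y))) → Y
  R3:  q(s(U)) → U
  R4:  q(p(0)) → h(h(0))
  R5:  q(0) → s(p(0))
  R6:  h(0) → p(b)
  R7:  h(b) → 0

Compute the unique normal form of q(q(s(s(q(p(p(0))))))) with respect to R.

1. q(q(s(s(q(p(p(0)))))))  →  q(s(q(p(p(0)))))   [R3 at 1]
2. q(s(q(p(p(0)))))  →  q(p(p(0)))   [R3 at ε]
3. q(p(p(0)))  →  0   [R2 at ε]

0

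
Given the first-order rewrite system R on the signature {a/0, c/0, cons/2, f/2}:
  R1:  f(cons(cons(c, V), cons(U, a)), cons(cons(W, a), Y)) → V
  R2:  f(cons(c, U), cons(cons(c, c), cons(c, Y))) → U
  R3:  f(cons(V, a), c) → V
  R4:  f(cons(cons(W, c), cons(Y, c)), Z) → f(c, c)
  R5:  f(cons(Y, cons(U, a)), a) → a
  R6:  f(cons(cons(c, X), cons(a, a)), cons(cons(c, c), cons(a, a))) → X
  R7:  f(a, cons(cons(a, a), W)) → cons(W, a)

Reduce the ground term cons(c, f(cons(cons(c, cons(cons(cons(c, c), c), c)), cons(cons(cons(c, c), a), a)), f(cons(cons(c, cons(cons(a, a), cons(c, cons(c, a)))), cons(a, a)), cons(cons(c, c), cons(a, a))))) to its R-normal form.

1. cons(c, f(cons(cons(c, cons(cons(cons(c, c), c), c)), cons(cons(cons(c, c), a), a)), f(cons(cons(c, cons(cons(a, a), cons(c, cons(c, a)))), cons(a, a)), cons(cons(c, c), cons(a, a)))))  →  cons(c, f(cons(cons(c, cons(cons(cons(c, c), c), c)), cons(cons(cons(c, c), a), a)), cons(cons(a, a), cons(c, cons(c, a)))))   [R6 at 2.2]
2. cons(c, f(cons(cons(c, cons(cons(cons(c, c), c), c)), cons(cons(cons(c, c), a), a)), cons(cons(a, a), cons(c, cons(c, a)))))  →  cons(c, cons(cons(cons(c, c), c), c))   [R1 at 2]

cons(c, cons(cons(cons(c, c), c), c))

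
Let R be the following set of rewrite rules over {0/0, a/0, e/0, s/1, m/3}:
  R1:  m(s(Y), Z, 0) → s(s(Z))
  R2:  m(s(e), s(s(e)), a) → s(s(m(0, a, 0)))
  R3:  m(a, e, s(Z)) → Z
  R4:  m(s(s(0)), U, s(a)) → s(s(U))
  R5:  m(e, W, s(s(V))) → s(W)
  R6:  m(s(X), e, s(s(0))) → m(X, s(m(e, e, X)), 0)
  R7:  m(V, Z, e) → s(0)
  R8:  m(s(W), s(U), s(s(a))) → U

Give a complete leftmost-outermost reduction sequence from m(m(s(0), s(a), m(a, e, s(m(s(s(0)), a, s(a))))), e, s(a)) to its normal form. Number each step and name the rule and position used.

a

1. m(m(s(0), s(a), m(a, e, s(m(s(s(0)), a, s(a))))), e, s(a))  →  m(m(s(0), s(a), m(s(s(0)), a, s(a))), e, s(a))   [R3 at 1.3]
2. m(m(s(0), s(a), m(s(s(0)), a, s(a))), e, s(a))  →  m(m(s(0), s(a), s(s(a))), e, s(a))   [R4 at 1.3]
3. m(m(s(0), s(a), s(s(a))), e, s(a))  →  m(a, e, s(a))   [R8 at 1]
4. m(a, e, s(a))  →  a   [R3 at ε]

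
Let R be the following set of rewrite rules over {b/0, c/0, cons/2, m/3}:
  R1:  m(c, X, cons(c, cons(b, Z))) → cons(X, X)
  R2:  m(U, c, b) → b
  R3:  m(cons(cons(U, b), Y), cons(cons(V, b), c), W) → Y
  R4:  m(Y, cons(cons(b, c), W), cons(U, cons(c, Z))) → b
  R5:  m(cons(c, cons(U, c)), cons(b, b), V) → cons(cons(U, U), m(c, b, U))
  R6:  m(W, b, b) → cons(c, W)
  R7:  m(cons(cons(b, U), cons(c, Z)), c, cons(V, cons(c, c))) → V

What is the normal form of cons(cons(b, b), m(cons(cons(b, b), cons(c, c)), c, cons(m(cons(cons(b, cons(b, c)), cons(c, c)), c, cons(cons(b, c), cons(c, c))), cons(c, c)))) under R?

cons(cons(b, b), cons(b, c))

1. cons(cons(b, b), m(cons(cons(b, b), cons(c, c)), c, cons(m(cons(cons(b, cons(b, c)), cons(c, c)), c, cons(cons(b, c), cons(c, c))), cons(c, c))))  →  cons(cons(b, b), m(cons(cons(b, cons(b, c)), cons(c, c)), c, cons(cons(b, c), cons(c, c))))   [R7 at 2]
2. cons(cons(b, b), m(cons(cons(b, cons(b, c)), cons(c, c)), c, cons(cons(b, c), cons(c, c))))  →  cons(cons(b, b), cons(b, c))   [R7 at 2]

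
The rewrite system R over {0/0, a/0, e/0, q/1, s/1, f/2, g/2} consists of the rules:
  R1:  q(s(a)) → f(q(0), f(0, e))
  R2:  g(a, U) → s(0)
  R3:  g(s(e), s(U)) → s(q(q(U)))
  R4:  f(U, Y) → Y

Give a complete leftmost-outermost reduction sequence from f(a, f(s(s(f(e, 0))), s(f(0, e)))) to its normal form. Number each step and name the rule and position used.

s(e)

1. f(a, f(s(s(f(e, 0))), s(f(0, e))))  →  f(s(s(f(e, 0))), s(f(0, e)))   [R4 at ε]
2. f(s(s(f(e, 0))), s(f(0, e)))  →  s(f(0, e))   [R4 at ε]
3. s(f(0, e))  →  s(e)   [R4 at 1]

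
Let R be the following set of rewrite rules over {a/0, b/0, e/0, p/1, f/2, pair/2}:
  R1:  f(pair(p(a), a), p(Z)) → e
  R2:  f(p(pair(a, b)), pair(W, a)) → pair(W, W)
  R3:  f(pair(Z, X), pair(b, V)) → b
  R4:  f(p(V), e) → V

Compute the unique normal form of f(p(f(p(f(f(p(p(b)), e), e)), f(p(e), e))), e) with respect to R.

b

1. f(p(f(p(f(f(p(p(b)), e), e)), f(p(e), e))), e)  →  f(p(f(f(p(p(b)), e), e)), f(p(e), e))   [R4 at ε]
2. f(p(f(f(p(p(b)), e), e)), f(p(e), e))  →  f(p(f(p(b), e)), f(p(e), e))   [R4 at 1.1.1]
3. f(p(f(p(b), e)), f(p(e), e))  →  f(p(b), f(p(e), e))   [R4 at 1.1]
4. f(p(b), f(p(e), e))  →  f(p(b), e)   [R4 at 2]
5. f(p(b), e)  →  b   [R4 at ε]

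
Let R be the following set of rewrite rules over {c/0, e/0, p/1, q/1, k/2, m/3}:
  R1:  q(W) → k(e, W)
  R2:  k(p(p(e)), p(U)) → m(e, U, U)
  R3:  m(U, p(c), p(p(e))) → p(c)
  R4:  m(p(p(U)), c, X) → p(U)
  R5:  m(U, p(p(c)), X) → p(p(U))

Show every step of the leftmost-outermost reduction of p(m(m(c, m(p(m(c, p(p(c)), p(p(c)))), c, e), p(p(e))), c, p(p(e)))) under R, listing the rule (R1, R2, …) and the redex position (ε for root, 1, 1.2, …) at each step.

1. p(m(m(c, m(p(m(c, p(p(c)), p(p(c)))), c, e), p(p(e))), c, p(p(e))))  →  p(m(m(c, m(p(p(p(c))), c, e), p(p(e))), c, p(p(e))))   [R5 at 1.1.2.1.1]
2. p(m(m(c, m(p(p(p(c))), c, e), p(p(e))), c, p(p(e))))  →  p(m(m(c, p(p(c)), p(p(e))), c, p(p(e))))   [R4 at 1.1.2]
3. p(m(m(c, p(p(c)), p(p(e))), c, p(p(e))))  →  p(m(p(p(c)), c, p(p(e))))   [R5 at 1.1]
4. p(m(p(p(c)), c, p(p(e))))  →  p(p(c))   [R4 at 1]

p(p(c))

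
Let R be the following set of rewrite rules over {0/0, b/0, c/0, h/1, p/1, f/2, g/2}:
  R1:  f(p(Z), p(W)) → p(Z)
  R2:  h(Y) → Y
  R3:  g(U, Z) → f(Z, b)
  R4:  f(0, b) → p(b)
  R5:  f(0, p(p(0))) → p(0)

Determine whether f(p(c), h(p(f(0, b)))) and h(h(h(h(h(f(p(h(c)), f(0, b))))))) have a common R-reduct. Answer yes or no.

Reduce t₁ = f(p(c), h(p(f(0, b)))):
1. f(p(c), h(p(f(0, b))))  →  f(p(c), p(f(0, b)))   [R2 at 2]
2. f(p(c), p(f(0, b)))  →  p(c)   [R1 at ε]

Reduce t₂ = h(h(h(h(h(f(p(h(c)), f(0, b))))))):
1. h(h(h(h(h(f(p(h(c)), f(0, b)))))))  →  h(h(h(h(f(p(h(c)), f(0, b))))))   [R2 at ε]
2. h(h(h(h(f(p(h(c)), f(0, b))))))  →  h(h(h(f(p(h(c)), f(0, b)))))   [R2 at ε]
3. h(h(h(f(p(h(c)), f(0, b)))))  →  h(h(f(p(h(c)), f(0, b))))   [R2 at ε]
4. h(h(f(p(h(c)), f(0, b))))  →  h(f(p(h(c)), f(0, b)))   [R2 at ε]
5. h(f(p(h(c)), f(0, b)))  →  f(p(h(c)), f(0, b))   [R2 at ε]
6. f(p(h(c)), f(0, b))  →  f(p(c), f(0, b))   [R2 at 1.1]
7. f(p(c), f(0, b))  →  f(p(c), p(b))   [R4 at 2]
8. f(p(c), p(b))  →  p(c)   [R1 at ε]

yes — NF(t₁) = p(c), NF(t₂) = p(c)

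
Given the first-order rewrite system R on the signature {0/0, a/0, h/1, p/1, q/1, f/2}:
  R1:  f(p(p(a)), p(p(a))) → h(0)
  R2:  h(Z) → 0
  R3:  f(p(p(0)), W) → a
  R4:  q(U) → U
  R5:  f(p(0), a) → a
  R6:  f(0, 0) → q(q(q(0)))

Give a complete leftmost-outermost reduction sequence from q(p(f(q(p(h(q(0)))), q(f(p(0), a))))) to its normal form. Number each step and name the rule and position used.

p(a)

1. q(p(f(q(p(h(q(0)))), q(f(p(0), a)))))  →  p(f(q(p(h(q(0)))), q(f(p(0), a))))   [R4 at ε]
2. p(f(q(p(h(q(0)))), q(f(p(0), a))))  →  p(f(p(h(q(0))), q(f(p(0), a))))   [R4 at 1.1]
3. p(f(p(h(q(0))), q(f(p(0), a))))  →  p(f(p(0), q(f(p(0), a))))   [R2 at 1.1.1]
4. p(f(p(0), q(f(p(0), a))))  →  p(f(p(0), f(p(0), a)))   [R4 at 1.2]
5. p(f(p(0), f(p(0), a)))  →  p(f(p(0), a))   [R5 at 1.2]
6. p(f(p(0), a))  →  p(a)   [R5 at 1]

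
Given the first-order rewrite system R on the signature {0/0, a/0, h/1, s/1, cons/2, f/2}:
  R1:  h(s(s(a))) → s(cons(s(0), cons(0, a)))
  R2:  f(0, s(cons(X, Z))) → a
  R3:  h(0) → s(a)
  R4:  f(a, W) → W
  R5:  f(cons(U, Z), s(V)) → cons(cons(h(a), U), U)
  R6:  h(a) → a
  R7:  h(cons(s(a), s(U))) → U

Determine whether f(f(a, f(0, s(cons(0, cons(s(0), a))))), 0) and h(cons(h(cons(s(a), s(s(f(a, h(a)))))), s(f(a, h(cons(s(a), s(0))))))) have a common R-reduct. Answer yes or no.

yes — NF(t₁) = 0, NF(t₂) = 0

Reduce t₁ = f(f(a, f(0, s(cons(0, cons(s(0), a))))), 0):
1. f(f(a, f(0, s(cons(0, cons(s(0), a))))), 0)  →  f(f(0, s(cons(0, cons(s(0), a)))), 0)   [R4 at 1]
2. f(f(0, s(cons(0, cons(s(0), a)))), 0)  →  f(a, 0)   [R2 at 1]
3. f(a, 0)  →  0   [R4 at ε]

Reduce t₂ = h(cons(h(cons(s(a), s(s(f(a, h(a)))))), s(f(a, h(cons(s(a), s(0))))))):
1. h(cons(h(cons(s(a), s(s(f(a, h(a)))))), s(f(a, h(cons(s(a), s(0)))))))  →  h(cons(s(f(a, h(a))), s(f(a, h(cons(s(a), s(0)))))))   [R7 at 1.1]
2. h(cons(s(f(a, h(a))), s(f(a, h(cons(s(a), s(0)))))))  →  h(cons(s(h(a)), s(f(a, h(cons(s(a), s(0)))))))   [R4 at 1.1.1]
3. h(cons(s(h(a)), s(f(a, h(cons(s(a), s(0)))))))  →  h(cons(s(a), s(f(a, h(cons(s(a), s(0)))))))   [R6 at 1.1.1]
4. h(cons(s(a), s(f(a, h(cons(s(a), s(0)))))))  →  f(a, h(cons(s(a), s(0))))   [R7 at ε]
5. f(a, h(cons(s(a), s(0))))  →  h(cons(s(a), s(0)))   [R4 at ε]
6. h(cons(s(a), s(0)))  →  0   [R7 at ε]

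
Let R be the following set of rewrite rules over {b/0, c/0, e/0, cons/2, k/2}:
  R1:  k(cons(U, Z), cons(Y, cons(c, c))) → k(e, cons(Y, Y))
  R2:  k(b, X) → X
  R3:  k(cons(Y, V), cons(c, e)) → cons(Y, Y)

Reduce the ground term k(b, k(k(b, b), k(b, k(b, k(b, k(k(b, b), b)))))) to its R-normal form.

1. k(b, k(k(b, b), k(b, k(b, k(b, k(k(b, b), b))))))  →  k(k(b, b), k(b, k(b, k(b, k(k(b, b), b)))))   [R2 at ε]
2. k(k(b, b), k(b, k(b, k(b, k(k(b, b), b)))))  →  k(b, k(b, k(b, k(b, k(k(b, b), b)))))   [R2 at 1]
3. k(b, k(b, k(b, k(b, k(k(b, b), b)))))  →  k(b, k(b, k(b, k(k(b, b), b))))   [R2 at ε]
4. k(b, k(b, k(b, k(k(b, b), b))))  →  k(b, k(b, k(k(b, b), b)))   [R2 at ε]
5. k(b, k(b, k(k(b, b), b)))  →  k(b, k(k(b, b), b))   [R2 at ε]
6. k(b, k(k(b, b), b))  →  k(k(b, b), b)   [R2 at ε]
7. k(k(b, b), b)  →  k(b, b)   [R2 at 1]
8. k(b, b)  →  b   [R2 at ε]

b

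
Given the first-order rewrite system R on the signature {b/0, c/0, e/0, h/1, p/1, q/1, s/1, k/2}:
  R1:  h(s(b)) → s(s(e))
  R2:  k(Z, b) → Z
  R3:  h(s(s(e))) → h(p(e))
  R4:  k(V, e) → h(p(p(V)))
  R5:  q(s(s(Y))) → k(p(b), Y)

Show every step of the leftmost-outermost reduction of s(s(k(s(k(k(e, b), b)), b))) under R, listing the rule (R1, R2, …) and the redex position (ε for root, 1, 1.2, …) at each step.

s(s(s(e)))

1. s(s(k(s(k(k(e, b), b)), b)))  →  s(s(s(k(k(e, b), b))))   [R2 at 1.1]
2. s(s(s(k(k(e, b), b))))  →  s(s(s(k(e, b))))   [R2 at 1.1.1]
3. s(s(s(k(e, b))))  →  s(s(s(e)))   [R2 at 1.1.1]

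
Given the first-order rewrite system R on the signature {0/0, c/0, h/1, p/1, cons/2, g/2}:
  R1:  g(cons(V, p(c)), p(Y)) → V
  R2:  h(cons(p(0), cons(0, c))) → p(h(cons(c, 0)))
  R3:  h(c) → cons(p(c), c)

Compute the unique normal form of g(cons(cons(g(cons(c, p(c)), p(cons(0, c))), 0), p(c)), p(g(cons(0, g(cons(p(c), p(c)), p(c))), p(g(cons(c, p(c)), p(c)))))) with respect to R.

cons(c, 0)

1. g(cons(cons(g(cons(c, p(c)), p(cons(0, c))), 0), p(c)), p(g(cons(0, g(cons(p(c), p(c)), p(c))), p(g(cons(c, p(c)), p(c))))))  →  cons(g(cons(c, p(c)), p(cons(0, c))), 0)   [R1 at ε]
2. cons(g(cons(c, p(c)), p(cons(0, c))), 0)  →  cons(c, 0)   [R1 at 1]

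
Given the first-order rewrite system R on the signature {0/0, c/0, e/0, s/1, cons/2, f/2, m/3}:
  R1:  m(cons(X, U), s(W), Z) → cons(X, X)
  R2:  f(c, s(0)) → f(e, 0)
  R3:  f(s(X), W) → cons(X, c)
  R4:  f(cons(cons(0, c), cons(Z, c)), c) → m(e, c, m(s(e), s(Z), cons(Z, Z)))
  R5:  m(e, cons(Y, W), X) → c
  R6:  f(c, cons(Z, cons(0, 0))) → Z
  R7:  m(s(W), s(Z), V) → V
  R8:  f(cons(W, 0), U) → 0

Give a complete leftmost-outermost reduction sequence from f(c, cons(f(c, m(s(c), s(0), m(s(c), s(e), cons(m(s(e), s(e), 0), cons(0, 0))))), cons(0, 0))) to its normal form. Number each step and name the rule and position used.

0

1. f(c, cons(f(c, m(s(c), s(0), m(s(c), s(e), cons(m(s(e), s(e), 0), cons(0, 0))))), cons(0, 0)))  →  f(c, m(s(c), s(0), m(s(c), s(e), cons(m(s(e), s(e), 0), cons(0, 0)))))   [R6 at ε]
2. f(c, m(s(c), s(0), m(s(c), s(e), cons(m(s(e), s(e), 0), cons(0, 0)))))  →  f(c, m(s(c), s(e), cons(m(s(e), s(e), 0), cons(0, 0))))   [R7 at 2]
3. f(c, m(s(c), s(e), cons(m(s(e), s(e), 0), cons(0, 0))))  →  f(c, cons(m(s(e), s(e), 0), cons(0, 0)))   [R7 at 2]
4. f(c, cons(m(s(e), s(e), 0), cons(0, 0)))  →  m(s(e), s(e), 0)   [R6 at ε]
5. m(s(e), s(e), 0)  →  0   [R7 at ε]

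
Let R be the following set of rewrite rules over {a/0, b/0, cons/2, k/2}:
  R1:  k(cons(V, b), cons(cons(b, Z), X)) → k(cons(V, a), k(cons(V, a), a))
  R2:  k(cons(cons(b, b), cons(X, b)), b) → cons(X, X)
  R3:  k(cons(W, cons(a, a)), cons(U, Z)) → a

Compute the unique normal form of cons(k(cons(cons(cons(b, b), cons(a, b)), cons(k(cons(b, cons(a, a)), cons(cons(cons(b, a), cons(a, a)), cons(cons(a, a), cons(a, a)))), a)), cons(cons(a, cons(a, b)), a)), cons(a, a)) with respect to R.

cons(a, cons(a, a))

1. cons(k(cons(cons(cons(b, b), cons(a, b)), cons(k(cons(b, cons(a, a)), cons(cons(cons(b, a), cons(a, a)), cons(cons(a, a), cons(a, a)))), a)), cons(cons(a, cons(a, b)), a)), cons(a, a))  →  cons(k(cons(cons(cons(b, b), cons(a, b)), cons(a, a)), cons(cons(a, cons(a, b)), a)), cons(a, a))   [R3 at 1.1.2.1]
2. cons(k(cons(cons(cons(b, b), cons(a, b)), cons(a, a)), cons(cons(a, cons(a, b)), a)), cons(a, a))  →  cons(a, cons(a, a))   [R3 at 1]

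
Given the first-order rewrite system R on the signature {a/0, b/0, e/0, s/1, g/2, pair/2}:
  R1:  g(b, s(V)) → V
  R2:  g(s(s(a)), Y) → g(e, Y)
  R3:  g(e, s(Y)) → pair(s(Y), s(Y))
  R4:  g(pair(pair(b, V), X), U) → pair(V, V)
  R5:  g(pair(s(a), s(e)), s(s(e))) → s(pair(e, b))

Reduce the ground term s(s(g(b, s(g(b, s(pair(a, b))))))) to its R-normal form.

s(s(pair(a, b)))

1. s(s(g(b, s(g(b, s(pair(a, b)))))))  →  s(s(g(b, s(pair(a, b)))))   [R1 at 1.1]
2. s(s(g(b, s(pair(a, b)))))  →  s(s(pair(a, b)))   [R1 at 1.1]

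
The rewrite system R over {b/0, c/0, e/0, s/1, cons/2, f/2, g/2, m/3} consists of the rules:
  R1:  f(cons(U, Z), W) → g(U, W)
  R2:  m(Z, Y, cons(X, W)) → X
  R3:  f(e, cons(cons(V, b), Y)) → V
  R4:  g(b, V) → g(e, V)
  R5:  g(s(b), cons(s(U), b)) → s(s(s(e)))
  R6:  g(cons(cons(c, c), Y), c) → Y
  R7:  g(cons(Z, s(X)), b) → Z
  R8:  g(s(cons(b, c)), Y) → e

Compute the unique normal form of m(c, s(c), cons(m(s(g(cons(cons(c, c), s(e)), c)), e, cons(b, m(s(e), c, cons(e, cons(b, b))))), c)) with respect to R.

b

1. m(c, s(c), cons(m(s(g(cons(cons(c, c), s(e)), c)), e, cons(b, m(s(e), c, cons(e, cons(b, b))))), c))  →  m(s(g(cons(cons(c, c), s(e)), c)), e, cons(b, m(s(e), c, cons(e, cons(b, b)))))   [R2 at ε]
2. m(s(g(cons(cons(c, c), s(e)), c)), e, cons(b, m(s(e), c, cons(e, cons(b, b)))))  →  b   [R2 at ε]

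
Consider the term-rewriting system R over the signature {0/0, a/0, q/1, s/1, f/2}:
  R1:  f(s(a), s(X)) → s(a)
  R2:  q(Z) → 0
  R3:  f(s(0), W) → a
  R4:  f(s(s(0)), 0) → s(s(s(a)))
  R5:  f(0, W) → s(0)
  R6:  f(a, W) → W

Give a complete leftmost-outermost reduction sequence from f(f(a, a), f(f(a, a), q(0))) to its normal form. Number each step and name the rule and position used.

1. f(f(a, a), f(f(a, a), q(0)))  →  f(a, f(f(a, a), q(0)))   [R6 at 1]
2. f(a, f(f(a, a), q(0)))  →  f(f(a, a), q(0))   [R6 at ε]
3. f(f(a, a), q(0))  →  f(a, q(0))   [R6 at 1]
4. f(a, q(0))  →  q(0)   [R6 at ε]
5. q(0)  →  0   [R2 at ε]

0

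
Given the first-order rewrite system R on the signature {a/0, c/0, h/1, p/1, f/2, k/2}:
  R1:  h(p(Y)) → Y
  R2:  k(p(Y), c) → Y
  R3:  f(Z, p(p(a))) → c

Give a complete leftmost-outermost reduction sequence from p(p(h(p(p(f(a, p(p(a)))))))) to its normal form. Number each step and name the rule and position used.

1. p(p(h(p(p(f(a, p(p(a))))))))  →  p(p(p(f(a, p(p(a))))))   [R1 at 1.1]
2. p(p(p(f(a, p(p(a))))))  →  p(p(p(c)))   [R3 at 1.1.1]

p(p(p(c)))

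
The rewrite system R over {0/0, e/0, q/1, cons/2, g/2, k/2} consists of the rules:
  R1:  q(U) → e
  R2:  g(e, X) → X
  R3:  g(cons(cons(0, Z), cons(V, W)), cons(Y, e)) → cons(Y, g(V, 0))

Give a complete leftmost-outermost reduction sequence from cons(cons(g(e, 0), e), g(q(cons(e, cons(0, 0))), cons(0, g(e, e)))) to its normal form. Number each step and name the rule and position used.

1. cons(cons(g(e, 0), e), g(q(cons(e, cons(0, 0))), cons(0, g(e, e))))  →  cons(cons(0, e), g(q(cons(e, cons(0, 0))), cons(0, g(e, e))))   [R2 at 1.1]
2. cons(cons(0, e), g(q(cons(e, cons(0, 0))), cons(0, g(e, e))))  →  cons(cons(0, e), g(e, cons(0, g(e, e))))   [R1 at 2.1]
3. cons(cons(0, e), g(e, cons(0, g(e, e))))  →  cons(cons(0, e), cons(0, g(e, e)))   [R2 at 2]
4. cons(cons(0, e), cons(0, g(e, e)))  →  cons(cons(0, e), cons(0, e))   [R2 at 2.2]

cons(cons(0, e), cons(0, e))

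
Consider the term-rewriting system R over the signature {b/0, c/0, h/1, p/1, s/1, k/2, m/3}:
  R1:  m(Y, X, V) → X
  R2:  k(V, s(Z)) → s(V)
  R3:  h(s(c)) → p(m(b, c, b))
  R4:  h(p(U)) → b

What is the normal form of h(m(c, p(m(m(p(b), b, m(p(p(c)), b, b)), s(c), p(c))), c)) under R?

b

1. h(m(c, p(m(m(p(b), b, m(p(p(c)), b, b)), s(c), p(c))), c))  →  h(p(m(m(p(b), b, m(p(p(c)), b, b)), s(c), p(c))))   [R1 at 1]
2. h(p(m(m(p(b), b, m(p(p(c)), b, b)), s(c), p(c))))  →  b   [R4 at ε]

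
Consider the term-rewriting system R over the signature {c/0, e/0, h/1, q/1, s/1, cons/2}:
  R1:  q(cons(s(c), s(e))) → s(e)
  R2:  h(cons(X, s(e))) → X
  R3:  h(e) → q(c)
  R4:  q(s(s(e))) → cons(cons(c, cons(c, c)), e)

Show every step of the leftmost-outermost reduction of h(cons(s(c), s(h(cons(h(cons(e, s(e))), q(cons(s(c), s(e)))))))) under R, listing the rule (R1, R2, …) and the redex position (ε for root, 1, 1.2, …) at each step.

s(c)

1. h(cons(s(c), s(h(cons(h(cons(e, s(e))), q(cons(s(c), s(e))))))))  →  h(cons(s(c), s(h(cons(e, q(cons(s(c), s(e))))))))   [R2 at 1.2.1.1.1]
2. h(cons(s(c), s(h(cons(e, q(cons(s(c), s(e))))))))  →  h(cons(s(c), s(h(cons(e, s(e))))))   [R1 at 1.2.1.1.2]
3. h(cons(s(c), s(h(cons(e, s(e))))))  →  h(cons(s(c), s(e)))   [R2 at 1.2.1]
4. h(cons(s(c), s(e)))  →  s(c)   [R2 at ε]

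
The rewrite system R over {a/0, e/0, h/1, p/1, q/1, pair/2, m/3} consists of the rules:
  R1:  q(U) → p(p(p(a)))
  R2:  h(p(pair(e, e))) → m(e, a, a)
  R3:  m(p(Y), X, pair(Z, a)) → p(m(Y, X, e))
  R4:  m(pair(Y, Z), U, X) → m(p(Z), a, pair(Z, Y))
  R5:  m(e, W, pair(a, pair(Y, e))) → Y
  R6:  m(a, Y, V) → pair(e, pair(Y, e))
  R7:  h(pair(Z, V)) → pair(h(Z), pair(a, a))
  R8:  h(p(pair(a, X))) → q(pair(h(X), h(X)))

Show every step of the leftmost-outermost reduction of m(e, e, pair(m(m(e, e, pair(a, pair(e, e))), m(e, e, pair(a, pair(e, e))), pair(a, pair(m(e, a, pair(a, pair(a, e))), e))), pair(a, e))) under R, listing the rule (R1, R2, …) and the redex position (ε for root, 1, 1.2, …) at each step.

a

1. m(e, e, pair(m(m(e, e, pair(a, pair(e, e))), m(e, e, pair(a, pair(e, e))), pair(a, pair(m(e, a, pair(a, pair(a, e))), e))), pair(a, e)))  →  m(e, e, pair(m(e, m(e, e, pair(a, pair(e, e))), pair(a, pair(m(e, a, pair(a, pair(a, e))), e))), pair(a, e)))   [R5 at 3.1.1]
2. m(e, e, pair(m(e, m(e, e, pair(a, pair(e, e))), pair(a, pair(m(e, a, pair(a, pair(a, e))), e))), pair(a, e)))  →  m(e, e, pair(m(e, a, pair(a, pair(a, e))), pair(a, e)))   [R5 at 3.1]
3. m(e, e, pair(m(e, a, pair(a, pair(a, e))), pair(a, e)))  →  m(e, e, pair(a, pair(a, e)))   [R5 at 3.1]
4. m(e, e, pair(a, pair(a, e)))  →  a   [R5 at ε]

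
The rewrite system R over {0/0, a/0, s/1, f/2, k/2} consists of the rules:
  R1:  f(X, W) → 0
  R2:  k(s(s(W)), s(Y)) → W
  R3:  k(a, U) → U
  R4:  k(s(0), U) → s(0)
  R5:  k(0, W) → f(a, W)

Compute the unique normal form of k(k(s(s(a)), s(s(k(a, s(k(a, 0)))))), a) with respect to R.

1. k(k(s(s(a)), s(s(k(a, s(k(a, 0)))))), a)  →  k(a, a)   [R2 at 1]
2. k(a, a)  →  a   [R3 at ε]

a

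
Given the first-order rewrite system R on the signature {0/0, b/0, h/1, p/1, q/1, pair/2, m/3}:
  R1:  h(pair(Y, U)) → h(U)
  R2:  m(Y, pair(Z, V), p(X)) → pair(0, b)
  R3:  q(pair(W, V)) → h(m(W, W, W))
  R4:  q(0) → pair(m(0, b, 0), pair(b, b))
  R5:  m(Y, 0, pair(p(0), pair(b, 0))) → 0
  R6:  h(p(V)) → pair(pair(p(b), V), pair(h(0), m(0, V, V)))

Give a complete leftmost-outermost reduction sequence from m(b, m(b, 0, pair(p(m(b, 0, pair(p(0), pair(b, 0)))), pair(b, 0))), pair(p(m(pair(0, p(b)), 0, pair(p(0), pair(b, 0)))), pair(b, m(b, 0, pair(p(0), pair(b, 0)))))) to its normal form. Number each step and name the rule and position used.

0

1. m(b, m(b, 0, pair(p(m(b, 0, pair(p(0), pair(b, 0)))), pair(b, 0))), pair(p(m(pair(0, p(b)), 0, pair(p(0), pair(b, 0)))), pair(b, m(b, 0, pair(p(0), pair(b, 0))))))  →  m(b, m(b, 0, pair(p(0), pair(b, 0))), pair(p(m(pair(0, p(b)), 0, pair(p(0), pair(b, 0)))), pair(b, m(b, 0, pair(p(0), pair(b, 0))))))   [R5 at 2.3.1.1]
2. m(b, m(b, 0, pair(p(0), pair(b, 0))), pair(p(m(pair(0, p(b)), 0, pair(p(0), pair(b, 0)))), pair(b, m(b, 0, pair(p(0), pair(b, 0))))))  →  m(b, 0, pair(p(m(pair(0, p(b)), 0, pair(p(0), pair(b, 0)))), pair(b, m(b, 0, pair(p(0), pair(b, 0))))))   [R5 at 2]
3. m(b, 0, pair(p(m(pair(0, p(b)), 0, pair(p(0), pair(b, 0)))), pair(b, m(b, 0, pair(p(0), pair(b, 0))))))  →  m(b, 0, pair(p(0), pair(b, m(b, 0, pair(p(0), pair(b, 0))))))   [R5 at 3.1.1]
4. m(b, 0, pair(p(0), pair(b, m(b, 0, pair(p(0), pair(b, 0))))))  →  m(b, 0, pair(p(0), pair(b, 0)))   [R5 at 3.2.2]
5. m(b, 0, pair(p(0), pair(b, 0)))  →  0   [R5 at ε]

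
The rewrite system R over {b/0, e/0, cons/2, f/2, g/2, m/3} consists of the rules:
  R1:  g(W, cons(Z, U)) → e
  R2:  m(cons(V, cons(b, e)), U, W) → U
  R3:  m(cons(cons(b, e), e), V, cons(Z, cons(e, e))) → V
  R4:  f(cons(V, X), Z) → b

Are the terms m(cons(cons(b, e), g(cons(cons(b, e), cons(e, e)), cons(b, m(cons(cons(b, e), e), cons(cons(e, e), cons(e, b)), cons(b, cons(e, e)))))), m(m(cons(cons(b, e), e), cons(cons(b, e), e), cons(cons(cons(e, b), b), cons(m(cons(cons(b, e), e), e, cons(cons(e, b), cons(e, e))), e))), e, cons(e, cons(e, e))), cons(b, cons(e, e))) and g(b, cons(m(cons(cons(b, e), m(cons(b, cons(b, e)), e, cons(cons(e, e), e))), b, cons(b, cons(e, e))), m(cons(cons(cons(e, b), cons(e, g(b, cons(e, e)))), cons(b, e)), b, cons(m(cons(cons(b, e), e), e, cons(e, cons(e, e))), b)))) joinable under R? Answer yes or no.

Reduce t₁ = m(cons(cons(b, e), g(cons(cons(b, e), cons(e, e)), cons(b, m(cons(cons(b, e), e), cons(cons(e, e), cons(e, b)), cons(b, cons(e, e)))))), m(m(cons(cons(b, e), e), cons(cons(b, e), e), cons(cons(cons(e, b), b), cons(m(cons(cons(b, e), e), e, cons(cons(e, b), cons(e, e))), e))), e, cons(e, cons(e, e))), cons(b, cons(e, e))):
1. m(cons(cons(b, e), g(cons(cons(b, e), cons(e, e)), cons(b, m(cons(cons(b, e), e), cons(cons(e, e), cons(e, b)), cons(b, cons(e, e)))))), m(m(cons(cons(b, e), e), cons(cons(b, e), e), cons(cons(cons(e, b), b), cons(m(cons(cons(b, e), e), e, cons(cons(e, b), cons(e, e))), e))), e, cons(e, cons(e, e))), cons(b, cons(e, e)))  →  m(cons(cons(b, e), e), m(m(cons(cons(b, e), e), cons(cons(b, e), e), cons(cons(cons(e, b), b), cons(m(cons(cons(b, e), e), e, cons(cons(e, b), cons(e, e))), e))), e, cons(e, cons(e, e))), cons(b, cons(e, e)))   [R1 at 1.2]
2. m(cons(cons(b, e), e), m(m(cons(cons(b, e), e), cons(cons(b, e), e), cons(cons(cons(e, b), b), cons(m(cons(cons(b, e), e), e, cons(cons(e, b), cons(e, e))), e))), e, cons(e, cons(e, e))), cons(b, cons(e, e)))  →  m(m(cons(cons(b, e), e), cons(cons(b, e), e), cons(cons(cons(e, b), b), cons(m(cons(cons(b, e), e), e, cons(cons(e, b), cons(e, e))), e))), e, cons(e, cons(e, e)))   [R3 at ε]
3. m(m(cons(cons(b, e), e), cons(cons(b, e), e), cons(cons(cons(e, b), b), cons(m(cons(cons(b, e), e), e, cons(cons(e, b), cons(e, e))), e))), e, cons(e, cons(e, e)))  →  m(m(cons(cons(b, e), e), cons(cons(b, e), e), cons(cons(cons(e, b), b), cons(e, e))), e, cons(e, cons(e, e)))   [R3 at 1.3.2.1]
4. m(m(cons(cons(b, e), e), cons(cons(b, e), e), cons(cons(cons(e, b), b), cons(e, e))), e, cons(e, cons(e, e)))  →  m(cons(cons(b, e), e), e, cons(e, cons(e, e)))   [R3 at 1]
5. m(cons(cons(b, e), e), e, cons(e, cons(e, e)))  →  e   [R3 at ε]

Reduce t₂ = g(b, cons(m(cons(cons(b, e), m(cons(b, cons(b, e)), e, cons(cons(e, e), e))), b, cons(b, cons(e, e))), m(cons(cons(cons(e, b), cons(e, g(b, cons(e, e)))), cons(b, e)), b, cons(m(cons(cons(b, e), e), e, cons(e, cons(e, e))), b)))):
1. g(b, cons(m(cons(cons(b, e), m(cons(b, cons(b, e)), e, cons(cons(e, e), e))), b, cons(b, cons(e, e))), m(cons(cons(cons(e, b), cons(e, g(b, cons(e, e)))), cons(b, e)), b, cons(m(cons(cons(b, e), e), e, cons(e, cons(e, e))), b))))  →  e   [R1 at ε]

yes — NF(t₁) = e, NF(t₂) = e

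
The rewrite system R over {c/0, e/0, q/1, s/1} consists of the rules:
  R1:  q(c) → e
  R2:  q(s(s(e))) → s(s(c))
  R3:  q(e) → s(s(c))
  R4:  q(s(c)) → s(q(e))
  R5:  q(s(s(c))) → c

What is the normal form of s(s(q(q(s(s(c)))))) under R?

1. s(s(q(q(s(s(c))))))  →  s(s(q(c)))   [R5 at 1.1.1]
2. s(s(q(c)))  →  s(s(e))   [R1 at 1.1]

s(s(e))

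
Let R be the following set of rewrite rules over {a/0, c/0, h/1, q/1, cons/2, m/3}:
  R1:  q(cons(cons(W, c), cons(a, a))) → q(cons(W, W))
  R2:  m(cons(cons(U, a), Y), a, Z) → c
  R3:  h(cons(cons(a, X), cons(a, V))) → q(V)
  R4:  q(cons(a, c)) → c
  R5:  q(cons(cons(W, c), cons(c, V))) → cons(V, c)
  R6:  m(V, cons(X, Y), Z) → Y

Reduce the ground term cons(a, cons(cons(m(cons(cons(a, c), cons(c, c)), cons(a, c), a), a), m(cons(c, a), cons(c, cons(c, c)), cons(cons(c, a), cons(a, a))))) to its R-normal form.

cons(a, cons(cons(c, a), cons(c, c)))

1. cons(a, cons(cons(m(cons(cons(a, c), cons(c, c)), cons(a, c), a), a), m(cons(c, a), cons(c, cons(c, c)), cons(cons(c, a), cons(a, a)))))  →  cons(a, cons(cons(c, a), m(cons(c, a), cons(c, cons(c, c)), cons(cons(c, a), cons(a, a)))))   [R6 at 2.1.1]
2. cons(a, cons(cons(c, a), m(cons(c, a), cons(c, cons(c, c)), cons(cons(c, a), cons(a, a)))))  →  cons(a, cons(cons(c, a), cons(c, c)))   [R6 at 2.2]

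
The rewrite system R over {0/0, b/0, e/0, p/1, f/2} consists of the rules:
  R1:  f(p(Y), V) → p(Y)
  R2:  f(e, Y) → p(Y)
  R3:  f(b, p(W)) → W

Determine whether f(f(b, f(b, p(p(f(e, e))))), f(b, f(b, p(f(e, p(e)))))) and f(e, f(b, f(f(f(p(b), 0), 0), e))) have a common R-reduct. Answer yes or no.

no — NF(t₁) = p(e), NF(t₂) = p(b)

Reduce t₁ = f(f(b, f(b, p(p(f(e, e))))), f(b, f(b, p(f(e, p(e)))))):
1. f(f(b, f(b, p(p(f(e, e))))), f(b, f(b, p(f(e, p(e))))))  →  f(f(b, p(f(e, e))), f(b, f(b, p(f(e, p(e))))))   [R3 at 1.2]
2. f(f(b, p(f(e, e))), f(b, f(b, p(f(e, p(e))))))  →  f(f(e, e), f(b, f(b, p(f(e, p(e))))))   [R3 at 1]
3. f(f(e, e), f(b, f(b, p(f(e, p(e))))))  →  f(p(e), f(b, f(b, p(f(e, p(e))))))   [R2 at 1]
4. f(p(e), f(b, f(b, p(f(e, p(e))))))  →  p(e)   [R1 at ε]

Reduce t₂ = f(e, f(b, f(f(f(p(b), 0), 0), e))):
1. f(e, f(b, f(f(f(p(b), 0), 0), e)))  →  p(f(b, f(f(f(p(b), 0), 0), e)))   [R2 at ε]
2. p(f(b, f(f(f(p(b), 0), 0), e)))  →  p(f(b, f(f(p(b), 0), e)))   [R1 at 1.2.1.1]
3. p(f(b, f(f(p(b), 0), e)))  →  p(f(b, f(p(b), e)))   [R1 at 1.2.1]
4. p(f(b, f(p(b), e)))  →  p(f(b, p(b)))   [R1 at 1.2]
5. p(f(b, p(b)))  →  p(b)   [R3 at 1]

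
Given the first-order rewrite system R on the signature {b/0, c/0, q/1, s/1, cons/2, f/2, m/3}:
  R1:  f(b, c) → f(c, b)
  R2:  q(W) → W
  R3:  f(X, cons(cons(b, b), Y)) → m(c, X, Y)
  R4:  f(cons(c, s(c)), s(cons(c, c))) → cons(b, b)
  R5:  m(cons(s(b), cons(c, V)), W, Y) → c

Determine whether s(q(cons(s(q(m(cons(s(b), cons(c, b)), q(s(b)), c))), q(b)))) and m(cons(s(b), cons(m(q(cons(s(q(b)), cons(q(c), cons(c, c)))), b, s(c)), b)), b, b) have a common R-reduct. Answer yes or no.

no — NF(t₁) = s(cons(s(c), b)), NF(t₂) = c

Reduce t₁ = s(q(cons(s(q(m(cons(s(b), cons(c, b)), q(s(b)), c))), q(b)))):
1. s(q(cons(s(q(m(cons(s(b), cons(c, b)), q(s(b)), c))), q(b))))  →  s(cons(s(q(m(cons(s(b), cons(c, b)), q(s(b)), c))), q(b)))   [R2 at 1]
2. s(cons(s(q(m(cons(s(b), cons(c, b)), q(s(b)), c))), q(b)))  →  s(cons(s(m(cons(s(b), cons(c, b)), q(s(b)), c)), q(b)))   [R2 at 1.1.1]
3. s(cons(s(m(cons(s(b), cons(c, b)), q(s(b)), c)), q(b)))  →  s(cons(s(c), q(b)))   [R5 at 1.1.1]
4. s(cons(s(c), q(b)))  →  s(cons(s(c), b))   [R2 at 1.2]

Reduce t₂ = m(cons(s(b), cons(m(q(cons(s(q(b)), cons(q(c), cons(c, c)))), b, s(c)), b)), b, b):
1. m(cons(s(b), cons(m(q(cons(s(q(b)), cons(q(c), cons(c, c)))), b, s(c)), b)), b, b)  →  m(cons(s(b), cons(m(cons(s(q(b)), cons(q(c), cons(c, c))), b, s(c)), b)), b, b)   [R2 at 1.2.1.1]
2. m(cons(s(b), cons(m(cons(s(q(b)), cons(q(c), cons(c, c))), b, s(c)), b)), b, b)  →  m(cons(s(b), cons(m(cons(s(b), cons(q(c), cons(c, c))), b, s(c)), b)), b, b)   [R2 at 1.2.1.1.1.1]
3. m(cons(s(b), cons(m(cons(s(b), cons(q(c), cons(c, c))), b, s(c)), b)), b, b)  →  m(cons(s(b), cons(m(cons(s(b), cons(c, cons(c, c))), b, s(c)), b)), b, b)   [R2 at 1.2.1.1.2.1]
4. m(cons(s(b), cons(m(cons(s(b), cons(c, cons(c, c))), b, s(c)), b)), b, b)  →  m(cons(s(b), cons(c, b)), b, b)   [R5 at 1.2.1]
5. m(cons(s(b), cons(c, b)), b, b)  →  c   [R5 at ε]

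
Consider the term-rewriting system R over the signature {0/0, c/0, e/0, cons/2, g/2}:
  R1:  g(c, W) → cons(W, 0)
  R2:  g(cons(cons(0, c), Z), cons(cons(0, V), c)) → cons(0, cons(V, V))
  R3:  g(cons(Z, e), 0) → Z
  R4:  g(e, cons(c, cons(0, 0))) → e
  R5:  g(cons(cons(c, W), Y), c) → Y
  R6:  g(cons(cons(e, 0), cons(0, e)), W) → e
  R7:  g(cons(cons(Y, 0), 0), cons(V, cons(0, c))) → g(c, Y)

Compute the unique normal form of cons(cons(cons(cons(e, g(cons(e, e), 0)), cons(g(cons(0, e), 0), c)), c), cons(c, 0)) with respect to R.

cons(cons(cons(cons(e, e), cons(0, c)), c), cons(c, 0))

1. cons(cons(cons(cons(e, g(cons(e, e), 0)), cons(g(cons(0, e), 0), c)), c), cons(c, 0))  →  cons(cons(cons(cons(e, e), cons(g(cons(0, e), 0), c)), c), cons(c, 0))   [R3 at 1.1.1.2]
2. cons(cons(cons(cons(e, e), cons(g(cons(0, e), 0), c)), c), cons(c, 0))  →  cons(cons(cons(cons(e, e), cons(0, c)), c), cons(c, 0))   [R3 at 1.1.2.1]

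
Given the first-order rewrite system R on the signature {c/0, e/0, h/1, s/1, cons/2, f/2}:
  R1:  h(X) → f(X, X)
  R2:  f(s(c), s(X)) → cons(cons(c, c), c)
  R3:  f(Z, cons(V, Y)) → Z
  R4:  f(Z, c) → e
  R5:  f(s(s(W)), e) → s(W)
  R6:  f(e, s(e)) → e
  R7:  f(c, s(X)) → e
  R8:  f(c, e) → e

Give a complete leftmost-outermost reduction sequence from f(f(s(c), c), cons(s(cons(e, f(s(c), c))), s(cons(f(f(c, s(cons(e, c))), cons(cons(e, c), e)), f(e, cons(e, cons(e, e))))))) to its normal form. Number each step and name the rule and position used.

e

1. f(f(s(c), c), cons(s(cons(e, f(s(c), c))), s(cons(f(f(c, s(cons(e, c))), cons(cons(e, c), e)), f(e, cons(e, cons(e, e)))))))  →  f(s(c), c)   [R3 at ε]
2. f(s(c), c)  →  e   [R4 at ε]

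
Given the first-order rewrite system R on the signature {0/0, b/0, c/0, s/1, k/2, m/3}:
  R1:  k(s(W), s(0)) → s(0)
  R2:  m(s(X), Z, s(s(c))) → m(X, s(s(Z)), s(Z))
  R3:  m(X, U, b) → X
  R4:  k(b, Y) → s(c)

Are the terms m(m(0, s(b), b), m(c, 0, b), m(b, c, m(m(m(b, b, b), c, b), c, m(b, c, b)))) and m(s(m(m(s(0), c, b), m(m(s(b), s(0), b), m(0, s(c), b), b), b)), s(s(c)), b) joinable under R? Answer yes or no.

Reduce t₁ = m(m(0, s(b), b), m(c, 0, b), m(b, c, m(m(m(b, b, b), c, b), c, m(b, c, b)))):
1. m(m(0, s(b), b), m(c, 0, b), m(b, c, m(m(m(b, b, b), c, b), c, m(b, c, b))))  →  m(0, m(c, 0, b), m(b, c, m(m(m(b, b, b), c, b), c, m(b, c, b))))   [R3 at 1]
2. m(0, m(c, 0, b), m(b, c, m(m(m(b, b, b), c, b), c, m(b, c, b))))  →  m(0, c, m(b, c, m(m(m(b, b, b), c, b), c, m(b, c, b))))   [R3 at 2]
3. m(0, c, m(b, c, m(m(m(b, b, b), c, b), c, m(b, c, b))))  →  m(0, c, m(b, c, m(m(b, b, b), c, m(b, c, b))))   [R3 at 3.3.1]
4. m(0, c, m(b, c, m(m(b, b, b), c, m(b, c, b))))  →  m(0, c, m(b, c, m(b, c, m(b, c, b))))   [R3 at 3.3.1]
5. m(0, c, m(b, c, m(b, c, m(b, c, b))))  →  m(0, c, m(b, c, m(b, c, b)))   [R3 at 3.3.3]
6. m(0, c, m(b, c, m(b, c, b)))  →  m(0, c, m(b, c, b))   [R3 at 3.3]
7. m(0, c, m(b, c, b))  →  m(0, c, b)   [R3 at 3]
8. m(0, c, b)  →  0   [R3 at ε]

Reduce t₂ = m(s(m(m(s(0), c, b), m(m(s(b), s(0), b), m(0, s(c), b), b), b)), s(s(c)), b):
1. m(s(m(m(s(0), c, b), m(m(s(b), s(0), b), m(0, s(c), b), b), b)), s(s(c)), b)  →  s(m(m(s(0), c, b), m(m(s(b), s(0), b), m(0, s(c), b), b), b))   [R3 at ε]
2. s(m(m(s(0), c, b), m(m(s(b), s(0), b), m(0, s(c), b), b), b))  →  s(m(s(0), c, b))   [R3 at 1]
3. s(m(s(0), c, b))  →  s(s(0))   [R3 at 1]

no — NF(t₁) = 0, NF(t₂) = s(s(0))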